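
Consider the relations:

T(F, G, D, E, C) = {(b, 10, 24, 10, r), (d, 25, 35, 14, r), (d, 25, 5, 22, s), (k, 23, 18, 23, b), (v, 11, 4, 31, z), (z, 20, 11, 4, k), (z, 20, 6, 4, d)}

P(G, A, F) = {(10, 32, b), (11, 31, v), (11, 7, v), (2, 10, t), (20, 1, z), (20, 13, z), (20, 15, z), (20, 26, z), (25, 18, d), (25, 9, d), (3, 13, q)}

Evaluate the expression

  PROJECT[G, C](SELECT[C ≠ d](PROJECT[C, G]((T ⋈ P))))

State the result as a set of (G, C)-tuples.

Joining T and P on F, G yields {(b, 10, 24, 10, r, 32), (d, 25, 35, 14, r, 18), (d, 25, 35, 14, r, 9), (d, 25, 5, 22, s, 18), (d, 25, 5, 22, s, 9), (v, 11, 4, 31, z, 31), (v, 11, 4, 31, z, 7), (z, 20, 11, 4, k, 1), (z, 20, 11, 4, k, 13), (z, 20, 11, 4, k, 15), (z, 20, 11, 4, k, 26), (z, 20, 6, 4, d, 1), (z, 20, 6, 4, d, 13), (z, 20, 6, 4, d, 15), (z, 20, 6, 4, d, 26)}.
π[C, G]: project onto (C, G) (9 duplicate(s) eliminated) → {(d, 20), (k, 20), (r, 10), (r, 25), (s, 25), (z, 11)}
σ[C ≠ d]: keep tuples satisfying C ≠ d → {(k, 20), (r, 10), (r, 25), (s, 25), (z, 11)}
π[G, C]: project onto (G, C) → {(10, r), (11, z), (20, k), (25, r), (25, s)}

{(10, r), (11, z), (20, k), (25, r), (25, s)}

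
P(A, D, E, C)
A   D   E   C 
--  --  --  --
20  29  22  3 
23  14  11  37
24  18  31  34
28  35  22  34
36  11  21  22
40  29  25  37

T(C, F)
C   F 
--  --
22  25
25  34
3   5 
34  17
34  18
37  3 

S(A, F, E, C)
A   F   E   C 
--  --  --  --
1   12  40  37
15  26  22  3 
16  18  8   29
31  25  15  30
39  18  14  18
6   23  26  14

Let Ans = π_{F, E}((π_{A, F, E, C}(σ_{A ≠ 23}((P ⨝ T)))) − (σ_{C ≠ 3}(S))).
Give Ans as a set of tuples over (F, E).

Natural join on C: {(20, 29, 22, 3, 5), (23, 14, 11, 37, 3), (24, 18, 31, 34, 17), (24, 18, 31, 34, 18), (28, 35, 22, 34, 17), (28, 35, 22, 34, 18), (36, 11, 21, 22, 25), (40, 29, 25, 37, 3)}
σ[A ≠ 23]: keep tuples satisfying A ≠ 23 → {(20, 29, 22, 3, 5), (24, 18, 31, 34, 17), (24, 18, 31, 34, 18), (28, 35, 22, 34, 17), (28, 35, 22, 34, 18), (36, 11, 21, 22, 25), (40, 29, 25, 37, 3)}
π_{A, F, E, C} gives {(20, 5, 22, 3), (24, 17, 31, 34), (24, 18, 31, 34), (28, 17, 22, 34), (28, 18, 22, 34), (36, 25, 21, 22), (40, 3, 25, 37)}.
σ[C ≠ 3]: keep tuples satisfying C ≠ 3 → {(1, 12, 40, 37), (16, 18, 8, 29), (31, 25, 15, 30), (39, 18, 14, 18), (6, 23, 26, 14)}
Taking the difference: {(20, 5, 22, 3), (24, 17, 31, 34), (24, 18, 31, 34), (28, 17, 22, 34), (28, 18, 22, 34), (36, 25, 21, 22), (40, 3, 25, 37)}
π_{F, E} gives {(17, 22), (17, 31), (18, 22), (18, 31), (25, 21), (3, 25), (5, 22)}.

{(17, 22), (17, 31), (18, 22), (18, 31), (25, 21), (3, 25), (5, 22)}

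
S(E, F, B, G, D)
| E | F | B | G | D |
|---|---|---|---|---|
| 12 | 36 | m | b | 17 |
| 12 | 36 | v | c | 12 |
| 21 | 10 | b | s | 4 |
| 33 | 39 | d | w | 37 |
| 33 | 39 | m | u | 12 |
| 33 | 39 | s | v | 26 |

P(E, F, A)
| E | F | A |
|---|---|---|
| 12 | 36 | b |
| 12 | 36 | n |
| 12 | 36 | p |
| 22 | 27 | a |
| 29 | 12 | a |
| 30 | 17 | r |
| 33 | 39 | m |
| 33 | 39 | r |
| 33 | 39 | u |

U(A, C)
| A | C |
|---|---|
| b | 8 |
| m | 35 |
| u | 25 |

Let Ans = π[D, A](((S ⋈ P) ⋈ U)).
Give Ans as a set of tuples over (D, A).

{(12, b), (12, m), (12, u), (17, b), (26, m), (26, u), (37, m), (37, u)}

Natural join on E, F: {(12, 36, m, b, 17, b), (12, 36, m, b, 17, n), (12, 36, m, b, 17, p), (12, 36, v, c, 12, b), (12, 36, v, c, 12, n), (12, 36, v, c, 12, p), (33, 39, d, w, 37, m), (33, 39, d, w, 37, r), (33, 39, d, w, 37, u), (33, 39, m, u, 12, m), (33, 39, m, u, 12, r), (33, 39, m, u, 12, u), (33, 39, s, v, 26, m), (33, 39, s, v, 26, r), (33, 39, s, v, 26, u)}
Natural join on A: {(12, 36, m, b, 17, b, 8), (12, 36, v, c, 12, b, 8), (33, 39, d, w, 37, m, 35), (33, 39, d, w, 37, u, 25), (33, 39, m, u, 12, m, 35), (33, 39, m, u, 12, u, 25), (33, 39, s, v, 26, m, 35), (33, 39, s, v, 26, u, 25)}
π[D, A]: project onto (D, A) → {(12, b), (12, m), (12, u), (17, b), (26, m), (26, u), (37, m), (37, u)}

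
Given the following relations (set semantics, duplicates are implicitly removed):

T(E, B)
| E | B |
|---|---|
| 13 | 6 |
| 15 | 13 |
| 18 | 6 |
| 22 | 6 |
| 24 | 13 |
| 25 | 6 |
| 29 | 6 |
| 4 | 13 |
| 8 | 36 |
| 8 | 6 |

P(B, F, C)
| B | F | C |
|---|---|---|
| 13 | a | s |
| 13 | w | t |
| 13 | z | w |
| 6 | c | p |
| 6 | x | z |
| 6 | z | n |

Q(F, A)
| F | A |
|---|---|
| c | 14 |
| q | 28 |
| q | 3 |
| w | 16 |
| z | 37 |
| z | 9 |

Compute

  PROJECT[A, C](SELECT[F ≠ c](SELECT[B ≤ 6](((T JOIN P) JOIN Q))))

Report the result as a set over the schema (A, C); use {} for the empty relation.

{(37, n), (9, n)}

Natural join on B: {(13, 6, c, p), (13, 6, x, z), (13, 6, z, n), (15, 13, a, s), (15, 13, w, t), (15, 13, z, w), (18, 6, c, p), (18, 6, x, z), (18, 6, z, n), (22, 6, c, p), (22, 6, x, z), (22, 6, z, n), (24, 13, a, s), (24, 13, w, t), (24, 13, z, w), (25, 6, c, p), (25, 6, x, z), (25, 6, z, n), (29, 6, c, p), (29, 6, x, z), (29, 6, z, n), (4, 13, a, s), (4, 13, w, t), (4, 13, z, w), (8, 6, c, p), (8, 6, x, z), (8, 6, z, n)}
Natural join on F: {(13, 6, c, p, 14), (13, 6, z, n, 37), (13, 6, z, n, 9), (15, 13, w, t, 16), (15, 13, z, w, 37), (15, 13, z, w, 9), (18, 6, c, p, 14), (18, 6, z, n, 37), (18, 6, z, n, 9), (22, 6, c, p, 14), (22, 6, z, n, 37), (22, 6, z, n, 9), (24, 13, w, t, 16), (24, 13, z, w, 37), (24, 13, z, w, 9), (25, 6, c, p, 14), (25, 6, z, n, 37), (25, 6, z, n, 9), (29, 6, c, p, 14), (29, 6, z, n, 37), (29, 6, z, n, 9), (4, 13, w, t, 16), (4, 13, z, w, 37), (4, 13, z, w, 9), (8, 6, c, p, 14), (8, 6, z, n, 37), (8, 6, z, n, 9)}
Filtering on B ≤ 6 leaves {(13, 6, c, p, 14), (13, 6, z, n, 37), (13, 6, z, n, 9), (18, 6, c, p, 14), (18, 6, z, n, 37), (18, 6, z, n, 9), (22, 6, c, p, 14), (22, 6, z, n, 37), (22, 6, z, n, 9), (25, 6, c, p, 14), (25, 6, z, n, 37), (25, 6, z, n, 9), (29, 6, c, p, 14), (29, 6, z, n, 37), (29, 6, z, n, 9), (8, 6, c, p, 14), (8, 6, z, n, 37), (8, 6, z, n, 9)}.
Filtering on F ≠ c leaves {(13, 6, z, n, 37), (13, 6, z, n, 9), (18, 6, z, n, 37), (18, 6, z, n, 9), (22, 6, z, n, 37), (22, 6, z, n, 9), (25, 6, z, n, 37), (25, 6, z, n, 9), (29, 6, z, n, 37), (29, 6, z, n, 9), (8, 6, z, n, 37), (8, 6, z, n, 9)}.
Projecting to A, C (10 duplicate(s) eliminated): {(37, n), (9, n)}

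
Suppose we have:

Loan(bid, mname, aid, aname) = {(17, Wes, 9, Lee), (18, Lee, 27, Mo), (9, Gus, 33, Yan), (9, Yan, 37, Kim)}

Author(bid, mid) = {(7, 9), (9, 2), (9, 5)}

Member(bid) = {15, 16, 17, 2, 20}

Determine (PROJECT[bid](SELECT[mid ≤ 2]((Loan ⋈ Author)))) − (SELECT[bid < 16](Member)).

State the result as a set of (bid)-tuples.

{9}

Joining Loan and Author on bid yields {(9, Gus, 33, Yan, 2), (9, Gus, 33, Yan, 5), (9, Yan, 37, Kim, 2), (9, Yan, 37, Kim, 5)}.
Apply σ_{mid ≤ 2}; surviving tuples: {(9, Gus, 33, Yan, 2), (9, Yan, 37, Kim, 2)}
π[bid]: project onto (bid) (1 duplicate(s) eliminated) → {9}
Apply σ_{bid < 16}; surviving tuples: {15, 2}
Set difference of the two operands is {9}.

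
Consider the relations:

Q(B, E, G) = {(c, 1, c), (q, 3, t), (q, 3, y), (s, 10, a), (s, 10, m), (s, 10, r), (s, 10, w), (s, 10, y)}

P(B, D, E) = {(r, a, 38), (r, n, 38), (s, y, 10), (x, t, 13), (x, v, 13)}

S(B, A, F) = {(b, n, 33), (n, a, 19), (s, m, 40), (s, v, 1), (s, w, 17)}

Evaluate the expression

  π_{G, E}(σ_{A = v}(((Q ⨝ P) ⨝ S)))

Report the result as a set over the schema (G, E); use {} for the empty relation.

{(a, 10), (m, 10), (r, 10), (w, 10), (y, 10)}

Joining Q and P on B, E yields {(s, 10, a, y), (s, 10, m, y), (s, 10, r, y), (s, 10, w, y), (s, 10, y, y)}.
Joining (Q ⨝ P) and S on B yields {(s, 10, a, y, m, 40), (s, 10, a, y, v, 1), (s, 10, a, y, w, 17), (s, 10, m, y, m, 40), (s, 10, m, y, v, 1), (s, 10, m, y, w, 17), (s, 10, r, y, m, 40), (s, 10, r, y, v, 1), (s, 10, r, y, w, 17), (s, 10, w, y, m, 40), (s, 10, w, y, v, 1), (s, 10, w, y, w, 17), (s, 10, y, y, m, 40), (s, 10, y, y, v, 1), (s, 10, y, y, w, 17)}.
Selection A = v: {(s, 10, a, y, v, 1), (s, 10, m, y, v, 1), (s, 10, r, y, v, 1), (s, 10, w, y, v, 1), (s, 10, y, y, v, 1)}
Projecting to G, E: {(a, 10), (m, 10), (r, 10), (w, 10), (y, 10)}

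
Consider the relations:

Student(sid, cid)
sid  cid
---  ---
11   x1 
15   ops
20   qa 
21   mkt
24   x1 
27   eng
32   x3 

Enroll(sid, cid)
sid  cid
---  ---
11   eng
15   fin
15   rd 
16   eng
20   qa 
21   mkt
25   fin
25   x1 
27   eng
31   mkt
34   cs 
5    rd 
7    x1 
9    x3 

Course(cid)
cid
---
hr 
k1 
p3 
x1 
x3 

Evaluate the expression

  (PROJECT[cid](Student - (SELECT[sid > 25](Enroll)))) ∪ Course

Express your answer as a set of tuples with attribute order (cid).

{hr, k1, mkt, ops, p3, qa, x1, x3}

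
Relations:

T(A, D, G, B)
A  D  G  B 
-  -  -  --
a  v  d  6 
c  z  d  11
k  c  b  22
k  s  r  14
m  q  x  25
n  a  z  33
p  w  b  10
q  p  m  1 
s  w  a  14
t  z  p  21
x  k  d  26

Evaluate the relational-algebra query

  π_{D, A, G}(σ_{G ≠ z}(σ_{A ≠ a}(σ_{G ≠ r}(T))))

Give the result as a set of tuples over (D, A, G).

Apply σ_{G ≠ r}; surviving tuples: {(a, v, d, 6), (c, z, d, 11), (k, c, b, 22), (m, q, x, 25), (n, a, z, 33), (p, w, b, 10), (q, p, m, 1), (s, w, a, 14), (t, z, p, 21), (x, k, d, 26)}
Apply σ_{A ≠ a}; surviving tuples: {(c, z, d, 11), (k, c, b, 22), (m, q, x, 25), (n, a, z, 33), (p, w, b, 10), (q, p, m, 1), (s, w, a, 14), (t, z, p, 21), (x, k, d, 26)}
Apply σ_{G ≠ z}; surviving tuples: {(c, z, d, 11), (k, c, b, 22), (m, q, x, 25), (p, w, b, 10), (q, p, m, 1), (s, w, a, 14), (t, z, p, 21), (x, k, d, 26)}
π[D, A, G]: project onto (D, A, G) → {(c, k, b), (k, x, d), (p, q, m), (q, m, x), (w, p, b), (w, s, a), (z, c, d), (z, t, p)}

{(c, k, b), (k, x, d), (p, q, m), (q, m, x), (w, p, b), (w, s, a), (z, c, d), (z, t, p)}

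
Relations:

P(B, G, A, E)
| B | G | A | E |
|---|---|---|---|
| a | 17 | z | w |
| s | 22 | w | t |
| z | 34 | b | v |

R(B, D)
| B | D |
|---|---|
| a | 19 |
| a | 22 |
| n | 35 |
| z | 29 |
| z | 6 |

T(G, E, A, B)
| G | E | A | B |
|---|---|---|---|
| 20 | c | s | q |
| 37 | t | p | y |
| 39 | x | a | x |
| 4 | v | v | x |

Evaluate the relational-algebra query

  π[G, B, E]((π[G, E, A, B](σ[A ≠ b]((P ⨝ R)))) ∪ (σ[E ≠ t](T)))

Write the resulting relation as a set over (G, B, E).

Natural join on B: {(a, 17, z, w, 19), (a, 17, z, w, 22), (z, 34, b, v, 29), (z, 34, b, v, 6)}
Filtering on A ≠ b leaves {(a, 17, z, w, 19), (a, 17, z, w, 22)}.
π[G, E, A, B]: project onto (G, E, A, B) (1 duplicate(s) eliminated) → {(17, w, z, a)}
Filtering on E ≠ t leaves {(20, c, s, q), (39, x, a, x), (4, v, v, x)}.
Set union of the two operands is {(17, w, z, a), (20, c, s, q), (39, x, a, x), (4, v, v, x)}.
π[G, B, E]: project onto (G, B, E) → {(17, a, w), (20, q, c), (39, x, x), (4, x, v)}

{(17, a, w), (20, q, c), (39, x, x), (4, x, v)}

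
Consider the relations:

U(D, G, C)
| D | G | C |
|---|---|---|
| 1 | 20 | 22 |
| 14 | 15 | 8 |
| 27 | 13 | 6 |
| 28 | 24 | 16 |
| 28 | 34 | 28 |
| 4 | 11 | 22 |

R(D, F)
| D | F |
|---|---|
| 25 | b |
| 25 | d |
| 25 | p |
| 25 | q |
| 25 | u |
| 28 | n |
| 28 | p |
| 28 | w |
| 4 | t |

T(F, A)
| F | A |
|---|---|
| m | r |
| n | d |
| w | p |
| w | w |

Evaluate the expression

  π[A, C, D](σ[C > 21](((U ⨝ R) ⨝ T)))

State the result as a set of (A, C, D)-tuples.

Natural join on D: {(28, 24, 16, n), (28, 24, 16, p), (28, 24, 16, w), (28, 34, 28, n), (28, 34, 28, p), (28, 34, 28, w), (4, 11, 22, t)}
Natural join on F: {(28, 24, 16, n, d), (28, 24, 16, w, p), (28, 24, 16, w, w), (28, 34, 28, n, d), (28, 34, 28, w, p), (28, 34, 28, w, w)}
σ[C > 21]: keep tuples satisfying C > 21 → {(28, 34, 28, n, d), (28, 34, 28, w, p), (28, 34, 28, w, w)}
Keep only column(s) A, C, D: {(d, 28, 28), (p, 28, 28), (w, 28, 28)}

{(d, 28, 28), (p, 28, 28), (w, 28, 28)}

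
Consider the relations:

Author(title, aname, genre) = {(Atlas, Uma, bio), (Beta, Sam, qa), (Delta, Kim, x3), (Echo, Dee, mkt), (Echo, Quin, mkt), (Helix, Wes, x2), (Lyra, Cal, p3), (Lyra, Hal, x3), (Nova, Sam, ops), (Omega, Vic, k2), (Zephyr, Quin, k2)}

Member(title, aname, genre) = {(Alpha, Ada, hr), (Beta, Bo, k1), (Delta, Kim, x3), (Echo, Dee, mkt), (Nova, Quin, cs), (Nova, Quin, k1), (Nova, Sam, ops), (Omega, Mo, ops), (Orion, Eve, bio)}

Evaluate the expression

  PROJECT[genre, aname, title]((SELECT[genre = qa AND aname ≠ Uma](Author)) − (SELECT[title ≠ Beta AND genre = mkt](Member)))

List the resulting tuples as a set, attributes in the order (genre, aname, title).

{(qa, Sam, Beta)}

Selection genre = qa AND aname ≠ Uma: {(Beta, Sam, qa)}
Selection title ≠ Beta AND genre = mkt: {(Echo, Dee, mkt)}
Taking the difference: {(Beta, Sam, qa)}
Keep only column(s) genre, aname, title: {(qa, Sam, Beta)}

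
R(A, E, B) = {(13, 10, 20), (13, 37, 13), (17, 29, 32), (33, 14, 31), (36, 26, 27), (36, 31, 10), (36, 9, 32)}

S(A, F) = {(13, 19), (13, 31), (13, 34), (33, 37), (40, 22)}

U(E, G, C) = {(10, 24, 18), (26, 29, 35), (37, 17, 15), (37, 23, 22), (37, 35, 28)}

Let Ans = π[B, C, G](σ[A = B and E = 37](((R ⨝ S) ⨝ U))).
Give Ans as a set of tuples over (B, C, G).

{(13, 15, 17), (13, 22, 23), (13, 28, 35)}

Natural join on A: {(13, 10, 20, 19), (13, 10, 20, 31), (13, 10, 20, 34), (13, 37, 13, 19), (13, 37, 13, 31), (13, 37, 13, 34), (33, 14, 31, 37)}
Natural join on E: {(13, 10, 20, 19, 24, 18), (13, 10, 20, 31, 24, 18), (13, 10, 20, 34, 24, 18), (13, 37, 13, 19, 17, 15), (13, 37, 13, 19, 23, 22), (13, 37, 13, 19, 35, 28), (13, 37, 13, 31, 17, 15), (13, 37, 13, 31, 23, 22), (13, 37, 13, 31, 35, 28), (13, 37, 13, 34, 17, 15), (13, 37, 13, 34, 23, 22), (13, 37, 13, 34, 35, 28)}
σ[A = B and E = 37]: keep tuples satisfying A = B and E = 37 → {(13, 37, 13, 19, 17, 15), (13, 37, 13, 19, 23, 22), (13, 37, 13, 19, 35, 28), (13, 37, 13, 31, 17, 15), (13, 37, 13, 31, 23, 22), (13, 37, 13, 31, 35, 28), (13, 37, 13, 34, 17, 15), (13, 37, 13, 34, 23, 22), (13, 37, 13, 34, 35, 28)}
π[B, C, G]: project onto (B, C, G) (6 duplicate(s) eliminated) → {(13, 15, 17), (13, 22, 23), (13, 28, 35)}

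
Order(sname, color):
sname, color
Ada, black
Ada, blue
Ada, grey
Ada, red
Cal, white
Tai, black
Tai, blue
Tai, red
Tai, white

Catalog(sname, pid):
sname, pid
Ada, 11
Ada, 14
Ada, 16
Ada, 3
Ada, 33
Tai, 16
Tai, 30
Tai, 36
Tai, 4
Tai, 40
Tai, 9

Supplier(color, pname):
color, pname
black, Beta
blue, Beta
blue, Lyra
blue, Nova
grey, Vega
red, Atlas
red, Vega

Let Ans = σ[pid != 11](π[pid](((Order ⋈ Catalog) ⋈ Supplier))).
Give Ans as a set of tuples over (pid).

Order ⋈ Catalog (natural join on sname): {(Ada, black, 11), (Ada, black, 14), (Ada, black, 16), (Ada, black, 3), (Ada, black, 33), (Ada, blue, 11), (Ada, blue, 14), (Ada, blue, 16), (Ada, blue, 3), (Ada, blue, 33), (Ada, grey, 11), (Ada, grey, 14), (Ada, grey, 16), (Ada, grey, 3), (Ada, grey, 33), (Ada, red, 11), (Ada, red, 14), (Ada, red, 16), (Ada, red, 3), (Ada, red, 33), (Tai, black, 16), (Tai, black, 30), (Tai, black, 36), (Tai, black, 4), (Tai, black, 40), (Tai, black, 9), (Tai, blue, 16), (Tai, blue, 30), (Tai, blue, 36), (Tai, blue, 4), (Tai, blue, 40), (Tai, blue, 9), (Tai, red, 16), (Tai, red, 30), (Tai, red, 36), (Tai, red, 4), (Tai, red, 40), (Tai, red, 9), (Tai, white, 16), (Tai, white, 30), (Tai, white, 36), (Tai, white, 4), (Tai, white, 40), (Tai, white, 9)}
(Order ⋈ Catalog) ⋈ Supplier (natural join on color): {(Ada, black, 11, Beta), (Ada, black, 14, Beta), (Ada, black, 16, Beta), (Ada, black, 3, Beta), (Ada, black, 33, Beta), (Ada, blue, 11, Beta), (Ada, blue, 11, Lyra), (Ada, blue, 11, Nova), (Ada, blue, 14, Beta), (Ada, blue, 14, Lyra), (Ada, blue, 14, Nova), (Ada, blue, 16, Beta), (Ada, blue, 16, Lyra), (Ada, blue, 16, Nova), (Ada, blue, 3, Beta), (Ada, blue, 3, Lyra), (Ada, blue, 3, Nova), (Ada, blue, 33, Beta), (Ada, blue, 33, Lyra), (Ada, blue, 33, Nova), (Ada, grey, 11, Vega), (Ada, grey, 14, Vega), (Ada, grey, 16, Vega), (Ada, grey, 3, Vega), (Ada, grey, 33, Vega), (Ada, red, 11, Atlas), (Ada, red, 11, Vega), (Ada, red, 14, Atlas), (Ada, red, 14, Vega), (Ada, red, 16, Atlas), (Ada, red, 16, Vega), (Ada, red, 3, Atlas), (Ada, red, 3, Vega), (Ada, red, 33, Atlas), (Ada, red, 33, Vega), (Tai, black, 16, Beta), (Tai, black, 30, Beta), (Tai, black, 36, Beta), (Tai, black, 4, Beta), (Tai, black, 40, Beta), (Tai, black, 9, Beta), (Tai, blue, 16, Beta), (Tai, blue, 16, Lyra), (Tai, blue, 16, Nova), (Tai, blue, 30, Beta), (Tai, blue, 30, Lyra), (Tai, blue, 30, Nova), (Tai, blue, 36, Beta), (Tai, blue, 36, Lyra), (Tai, blue, 36, Nova), (Tai, blue, 4, Beta), (Tai, blue, 4, Lyra), (Tai, blue, 4, Nova), (Tai, blue, 40, Beta), (Tai, blue, 40, Lyra), (Tai, blue, 40, Nova), (Tai, blue, 9, Beta), (Tai, blue, 9, Lyra), (Tai, blue, 9, Nova), (Tai, red, 16, Atlas), (Tai, red, 16, Vega), (Tai, red, 30, Atlas), (Tai, red, 30, Vega), (Tai, red, 36, Atlas), (Tai, red, 36, Vega), (Tai, red, 4, Atlas), (Tai, red, 4, Vega), (Tai, red, 40, Atlas), (Tai, red, 40, Vega), (Tai, red, 9, Atlas), (Tai, red, 9, Vega)}
Keep only column(s) pid (61 duplicate(s) eliminated): {11, 14, 16, 3, 30, 33, 36, 4, 40, 9}
Selection pid != 11: {14, 16, 3, 30, 33, 36, 4, 40, 9}

{14, 16, 3, 30, 33, 36, 4, 40, 9}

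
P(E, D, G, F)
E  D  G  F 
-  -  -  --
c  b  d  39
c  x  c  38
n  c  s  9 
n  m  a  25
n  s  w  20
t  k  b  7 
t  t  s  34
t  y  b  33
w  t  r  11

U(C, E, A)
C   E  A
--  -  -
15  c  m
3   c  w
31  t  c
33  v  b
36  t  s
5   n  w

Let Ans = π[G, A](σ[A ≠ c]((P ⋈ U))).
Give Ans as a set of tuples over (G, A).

P ⋈ U (natural join on E): {(c, b, d, 39, 15, m), (c, b, d, 39, 3, w), (c, x, c, 38, 15, m), (c, x, c, 38, 3, w), (n, c, s, 9, 5, w), (n, m, a, 25, 5, w), (n, s, w, 20, 5, w), (t, k, b, 7, 31, c), (t, k, b, 7, 36, s), (t, t, s, 34, 31, c), (t, t, s, 34, 36, s), (t, y, b, 33, 31, c), (t, y, b, 33, 36, s)}
σ[A ≠ c]: keep tuples satisfying A ≠ c → {(c, b, d, 39, 15, m), (c, b, d, 39, 3, w), (c, x, c, 38, 15, m), (c, x, c, 38, 3, w), (n, c, s, 9, 5, w), (n, m, a, 25, 5, w), (n, s, w, 20, 5, w), (t, k, b, 7, 36, s), (t, t, s, 34, 36, s), (t, y, b, 33, 36, s)}
π[G, A]: project onto (G, A) (1 duplicate(s) eliminated) → {(a, w), (b, s), (c, m), (c, w), (d, m), (d, w), (s, s), (s, w), (w, w)}

{(a, w), (b, s), (c, m), (c, w), (d, m), (d, w), (s, s), (s, w), (w, w)}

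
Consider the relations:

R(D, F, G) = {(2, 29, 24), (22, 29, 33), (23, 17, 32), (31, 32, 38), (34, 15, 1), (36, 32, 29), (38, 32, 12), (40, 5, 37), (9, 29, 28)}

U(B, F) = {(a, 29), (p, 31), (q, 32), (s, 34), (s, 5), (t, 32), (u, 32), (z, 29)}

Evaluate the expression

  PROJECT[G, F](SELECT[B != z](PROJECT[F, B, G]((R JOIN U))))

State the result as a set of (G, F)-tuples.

{(12, 32), (24, 29), (28, 29), (29, 32), (33, 29), (37, 5), (38, 32)}

R ⋈ U (natural join on F): {(2, 29, 24, a), (2, 29, 24, z), (22, 29, 33, a), (22, 29, 33, z), (31, 32, 38, q), (31, 32, 38, t), (31, 32, 38, u), (36, 32, 29, q), (36, 32, 29, t), (36, 32, 29, u), (38, 32, 12, q), (38, 32, 12, t), (38, 32, 12, u), (40, 5, 37, s), (9, 29, 28, a), (9, 29, 28, z)}
π[F, B, G]: project onto (F, B, G) → {(29, a, 24), (29, a, 28), (29, a, 33), (29, z, 24), (29, z, 28), (29, z, 33), (32, q, 12), (32, q, 29), (32, q, 38), (32, t, 12), (32, t, 29), (32, t, 38), (32, u, 12), (32, u, 29), (32, u, 38), (5, s, 37)}
Apply σ_{B != z}; surviving tuples: {(29, a, 24), (29, a, 28), (29, a, 33), (32, q, 12), (32, q, 29), (32, q, 38), (32, t, 12), (32, t, 29), (32, t, 38), (32, u, 12), (32, u, 29), (32, u, 38), (5, s, 37)}
π[G, F]: project onto (G, F) (6 duplicate(s) eliminated) → {(12, 32), (24, 29), (28, 29), (29, 32), (33, 29), (37, 5), (38, 32)}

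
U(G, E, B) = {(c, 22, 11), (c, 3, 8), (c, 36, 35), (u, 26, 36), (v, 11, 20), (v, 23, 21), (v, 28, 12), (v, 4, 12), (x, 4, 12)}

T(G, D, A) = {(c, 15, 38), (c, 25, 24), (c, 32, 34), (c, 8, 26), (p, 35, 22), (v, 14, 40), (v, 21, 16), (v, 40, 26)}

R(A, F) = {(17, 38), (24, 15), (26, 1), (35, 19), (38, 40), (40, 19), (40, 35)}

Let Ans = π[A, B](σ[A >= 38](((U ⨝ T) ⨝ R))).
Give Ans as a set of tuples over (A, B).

Joining U and T on G yields {(c, 22, 11, 15, 38), (c, 22, 11, 25, 24), (c, 22, 11, 32, 34), (c, 22, 11, 8, 26), (c, 3, 8, 15, 38), (c, 3, 8, 25, 24), (c, 3, 8, 32, 34), (c, 3, 8, 8, 26), (c, 36, 35, 15, 38), (c, 36, 35, 25, 24), (c, 36, 35, 32, 34), (c, 36, 35, 8, 26), (v, 11, 20, 14, 40), (v, 11, 20, 21, 16), (v, 11, 20, 40, 26), (v, 23, 21, 14, 40), (v, 23, 21, 21, 16), (v, 23, 21, 40, 26), (v, 28, 12, 14, 40), (v, 28, 12, 21, 16), (v, 28, 12, 40, 26), (v, 4, 12, 14, 40), (v, 4, 12, 21, 16), (v, 4, 12, 40, 26)}.
Joining (U ⨝ T) and R on A yields {(c, 22, 11, 15, 38, 40), (c, 22, 11, 25, 24, 15), (c, 22, 11, 8, 26, 1), (c, 3, 8, 15, 38, 40), (c, 3, 8, 25, 24, 15), (c, 3, 8, 8, 26, 1), (c, 36, 35, 15, 38, 40), (c, 36, 35, 25, 24, 15), (c, 36, 35, 8, 26, 1), (v, 11, 20, 14, 40, 19), (v, 11, 20, 14, 40, 35), (v, 11, 20, 40, 26, 1), (v, 23, 21, 14, 40, 19), (v, 23, 21, 14, 40, 35), (v, 23, 21, 40, 26, 1), (v, 28, 12, 14, 40, 19), (v, 28, 12, 14, 40, 35), (v, 28, 12, 40, 26, 1), (v, 4, 12, 14, 40, 19), (v, 4, 12, 14, 40, 35), (v, 4, 12, 40, 26, 1)}.
σ[A >= 38]: keep tuples satisfying A >= 38 → {(c, 22, 11, 15, 38, 40), (c, 3, 8, 15, 38, 40), (c, 36, 35, 15, 38, 40), (v, 11, 20, 14, 40, 19), (v, 11, 20, 14, 40, 35), (v, 23, 21, 14, 40, 19), (v, 23, 21, 14, 40, 35), (v, 28, 12, 14, 40, 19), (v, 28, 12, 14, 40, 35), (v, 4, 12, 14, 40, 19), (v, 4, 12, 14, 40, 35)}
π_{A, B} gives {(38, 11), (38, 35), (38, 8), (40, 12), (40, 20), (40, 21)} (5 duplicate(s) eliminated).

{(38, 11), (38, 35), (38, 8), (40, 12), (40, 20), (40, 21)}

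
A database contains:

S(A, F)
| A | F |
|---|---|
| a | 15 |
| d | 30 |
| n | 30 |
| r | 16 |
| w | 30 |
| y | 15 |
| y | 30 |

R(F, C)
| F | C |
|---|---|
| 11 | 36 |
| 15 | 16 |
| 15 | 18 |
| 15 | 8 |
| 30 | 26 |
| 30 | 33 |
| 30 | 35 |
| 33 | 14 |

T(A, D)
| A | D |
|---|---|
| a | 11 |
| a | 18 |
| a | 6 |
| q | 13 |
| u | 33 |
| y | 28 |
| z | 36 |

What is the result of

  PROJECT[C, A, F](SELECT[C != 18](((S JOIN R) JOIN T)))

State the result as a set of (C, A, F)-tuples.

Joining S and R on F yields {(a, 15, 16), (a, 15, 18), (a, 15, 8), (d, 30, 26), (d, 30, 33), (d, 30, 35), (n, 30, 26), (n, 30, 33), (n, 30, 35), (w, 30, 26), (w, 30, 33), (w, 30, 35), (y, 15, 16), (y, 15, 18), (y, 15, 8), (y, 30, 26), (y, 30, 33), (y, 30, 35)}.
Joining (S JOIN R) and T on A yields {(a, 15, 16, 11), (a, 15, 16, 18), (a, 15, 16, 6), (a, 15, 18, 11), (a, 15, 18, 18), (a, 15, 18, 6), (a, 15, 8, 11), (a, 15, 8, 18), (a, 15, 8, 6), (y, 15, 16, 28), (y, 15, 18, 28), (y, 15, 8, 28), (y, 30, 26, 28), (y, 30, 33, 28), (y, 30, 35, 28)}.
σ[C != 18]: keep tuples satisfying C != 18 → {(a, 15, 16, 11), (a, 15, 16, 18), (a, 15, 16, 6), (a, 15, 8, 11), (a, 15, 8, 18), (a, 15, 8, 6), (y, 15, 16, 28), (y, 15, 8, 28), (y, 30, 26, 28), (y, 30, 33, 28), (y, 30, 35, 28)}
π[C, A, F]: project onto (C, A, F) (4 duplicate(s) eliminated) → {(16, a, 15), (16, y, 15), (26, y, 30), (33, y, 30), (35, y, 30), (8, a, 15), (8, y, 15)}

{(16, a, 15), (16, y, 15), (26, y, 30), (33, y, 30), (35, y, 30), (8, a, 15), (8, y, 15)}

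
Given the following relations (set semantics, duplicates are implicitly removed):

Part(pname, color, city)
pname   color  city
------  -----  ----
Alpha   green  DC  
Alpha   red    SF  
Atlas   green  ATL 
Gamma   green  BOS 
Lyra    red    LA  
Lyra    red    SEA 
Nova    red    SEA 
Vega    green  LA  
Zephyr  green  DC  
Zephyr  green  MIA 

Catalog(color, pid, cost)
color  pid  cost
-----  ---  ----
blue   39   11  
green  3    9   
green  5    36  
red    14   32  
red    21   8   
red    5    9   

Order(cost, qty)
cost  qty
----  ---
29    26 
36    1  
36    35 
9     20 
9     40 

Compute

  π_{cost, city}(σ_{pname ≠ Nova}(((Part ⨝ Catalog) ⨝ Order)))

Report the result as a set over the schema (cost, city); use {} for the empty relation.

Part ⋈ Catalog (natural join on color): {(Alpha, green, DC, 3, 9), (Alpha, green, DC, 5, 36), (Alpha, red, SF, 14, 32), (Alpha, red, SF, 21, 8), (Alpha, red, SF, 5, 9), (Atlas, green, ATL, 3, 9), (Atlas, green, ATL, 5, 36), (Gamma, green, BOS, 3, 9), (Gamma, green, BOS, 5, 36), (Lyra, red, LA, 14, 32), (Lyra, red, LA, 21, 8), (Lyra, red, LA, 5, 9), (Lyra, red, SEA, 14, 32), (Lyra, red, SEA, 21, 8), (Lyra, red, SEA, 5, 9), (Nova, red, SEA, 14, 32), (Nova, red, SEA, 21, 8), (Nova, red, SEA, 5, 9), (Vega, green, LA, 3, 9), (Vega, green, LA, 5, 36), (Zephyr, green, DC, 3, 9), (Zephyr, green, DC, 5, 36), (Zephyr, green, MIA, 3, 9), (Zephyr, green, MIA, 5, 36)}
(Part ⨝ Catalog) ⋈ Order (natural join on cost): {(Alpha, green, DC, 3, 9, 20), (Alpha, green, DC, 3, 9, 40), (Alpha, green, DC, 5, 36, 1), (Alpha, green, DC, 5, 36, 35), (Alpha, red, SF, 5, 9, 20), (Alpha, red, SF, 5, 9, 40), (Atlas, green, ATL, 3, 9, 20), (Atlas, green, ATL, 3, 9, 40), (Atlas, green, ATL, 5, 36, 1), (Atlas, green, ATL, 5, 36, 35), (Gamma, green, BOS, 3, 9, 20), (Gamma, green, BOS, 3, 9, 40), (Gamma, green, BOS, 5, 36, 1), (Gamma, green, BOS, 5, 36, 35), (Lyra, red, LA, 5, 9, 20), (Lyra, red, LA, 5, 9, 40), (Lyra, red, SEA, 5, 9, 20), (Lyra, red, SEA, 5, 9, 40), (Nova, red, SEA, 5, 9, 20), (Nova, red, SEA, 5, 9, 40), (Vega, green, LA, 3, 9, 20), (Vega, green, LA, 3, 9, 40), (Vega, green, LA, 5, 36, 1), (Vega, green, LA, 5, 36, 35), (Zephyr, green, DC, 3, 9, 20), (Zephyr, green, DC, 3, 9, 40), (Zephyr, green, DC, 5, 36, 1), (Zephyr, green, DC, 5, 36, 35), (Zephyr, green, MIA, 3, 9, 20), (Zephyr, green, MIA, 3, 9, 40), (Zephyr, green, MIA, 5, 36, 1), (Zephyr, green, MIA, 5, 36, 35)}
Apply σ_{pname ≠ Nova}; surviving tuples: {(Alpha, green, DC, 3, 9, 20), (Alpha, green, DC, 3, 9, 40), (Alpha, green, DC, 5, 36, 1), (Alpha, green, DC, 5, 36, 35), (Alpha, red, SF, 5, 9, 20), (Alpha, red, SF, 5, 9, 40), (Atlas, green, ATL, 3, 9, 20), (Atlas, green, ATL, 3, 9, 40), (Atlas, green, ATL, 5, 36, 1), (Atlas, green, ATL, 5, 36, 35), (Gamma, green, BOS, 3, 9, 20), (Gamma, green, BOS, 3, 9, 40), (Gamma, green, BOS, 5, 36, 1), (Gamma, green, BOS, 5, 36, 35), (Lyra, red, LA, 5, 9, 20), (Lyra, red, LA, 5, 9, 40), (Lyra, red, SEA, 5, 9, 20), (Lyra, red, SEA, 5, 9, 40), (Vega, green, LA, 3, 9, 20), (Vega, green, LA, 3, 9, 40), (Vega, green, LA, 5, 36, 1), (Vega, green, LA, 5, 36, 35), (Zephyr, green, DC, 3, 9, 20), (Zephyr, green, DC, 3, 9, 40), (Zephyr, green, DC, 5, 36, 1), (Zephyr, green, DC, 5, 36, 35), (Zephyr, green, MIA, 3, 9, 20), (Zephyr, green, MIA, 3, 9, 40), (Zephyr, green, MIA, 5, 36, 1), (Zephyr, green, MIA, 5, 36, 35)}
π_{cost, city} gives {(36, ATL), (36, BOS), (36, DC), (36, LA), (36, MIA), (9, ATL), (9, BOS), (9, DC), (9, LA), (9, MIA), (9, SEA), (9, SF)} (18 duplicate(s) eliminated).

{(36, ATL), (36, BOS), (36, DC), (36, LA), (36, MIA), (9, ATL), (9, BOS), (9, DC), (9, LA), (9, MIA), (9, SEA), (9, SF)}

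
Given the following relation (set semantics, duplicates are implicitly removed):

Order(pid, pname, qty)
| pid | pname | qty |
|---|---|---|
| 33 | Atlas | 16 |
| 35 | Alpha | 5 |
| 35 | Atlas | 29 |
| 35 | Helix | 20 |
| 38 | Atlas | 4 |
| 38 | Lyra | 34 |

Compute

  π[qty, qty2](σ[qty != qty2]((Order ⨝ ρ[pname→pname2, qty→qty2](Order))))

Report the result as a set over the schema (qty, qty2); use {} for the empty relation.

ρ[pname→pname2, qty→qty2]: schema becomes (pid, pname2, qty2); tuples unchanged.
Joining Order and ρ[pname→pname2, qty→qty2](Order) on pid yields {(33, Atlas, 16, Atlas, 16), (35, Alpha, 5, Alpha, 5), (35, Alpha, 5, Atlas, 29), (35, Alpha, 5, Helix, 20), (35, Atlas, 29, Alpha, 5), (35, Atlas, 29, Atlas, 29), (35, Atlas, 29, Helix, 20), (35, Helix, 20, Alpha, 5), (35, Helix, 20, Atlas, 29), (35, Helix, 20, Helix, 20), (38, Atlas, 4, Atlas, 4), (38, Atlas, 4, Lyra, 34), (38, Lyra, 34, Atlas, 4), (38, Lyra, 34, Lyra, 34)}.
Selection qty != qty2: {(35, Alpha, 5, Atlas, 29), (35, Alpha, 5, Helix, 20), (35, Atlas, 29, Alpha, 5), (35, Atlas, 29, Helix, 20), (35, Helix, 20, Alpha, 5), (35, Helix, 20, Atlas, 29), (38, Atlas, 4, Lyra, 34), (38, Lyra, 34, Atlas, 4)}
Keep only column(s) qty, qty2: {(20, 29), (20, 5), (29, 20), (29, 5), (34, 4), (4, 34), (5, 20), (5, 29)}

{(20, 29), (20, 5), (29, 20), (29, 5), (34, 4), (4, 34), (5, 20), (5, 29)}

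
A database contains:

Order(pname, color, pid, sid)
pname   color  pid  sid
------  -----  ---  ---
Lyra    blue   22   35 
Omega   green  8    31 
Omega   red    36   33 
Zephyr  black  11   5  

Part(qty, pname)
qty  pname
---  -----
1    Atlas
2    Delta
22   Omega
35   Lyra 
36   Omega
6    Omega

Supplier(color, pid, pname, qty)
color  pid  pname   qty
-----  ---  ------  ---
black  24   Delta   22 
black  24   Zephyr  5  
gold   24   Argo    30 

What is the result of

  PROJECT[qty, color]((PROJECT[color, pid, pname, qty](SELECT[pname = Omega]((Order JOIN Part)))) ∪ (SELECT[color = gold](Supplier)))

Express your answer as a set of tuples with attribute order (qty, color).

{(22, green), (22, red), (30, gold), (36, green), (36, red), (6, green), (6, red)}

Natural join on pname: {(Lyra, blue, 22, 35, 35), (Omega, green, 8, 31, 22), (Omega, green, 8, 31, 36), (Omega, green, 8, 31, 6), (Omega, red, 36, 33, 22), (Omega, red, 36, 33, 36), (Omega, red, 36, 33, 6)}
Apply σ_{pname = Omega}; surviving tuples: {(Omega, green, 8, 31, 22), (Omega, green, 8, 31, 36), (Omega, green, 8, 31, 6), (Omega, red, 36, 33, 22), (Omega, red, 36, 33, 36), (Omega, red, 36, 33, 6)}
Projecting to color, pid, pname, qty: {(green, 8, Omega, 22), (green, 8, Omega, 36), (green, 8, Omega, 6), (red, 36, Omega, 22), (red, 36, Omega, 36), (red, 36, Omega, 6)}
Apply σ_{color = gold}; surviving tuples: {(gold, 24, Argo, 30)}
Taking the union: {(gold, 24, Argo, 30), (green, 8, Omega, 22), (green, 8, Omega, 36), (green, 8, Omega, 6), (red, 36, Omega, 22), (red, 36, Omega, 36), (red, 36, Omega, 6)}
Projecting to qty, color: {(22, green), (22, red), (30, gold), (36, green), (36, red), (6, green), (6, red)}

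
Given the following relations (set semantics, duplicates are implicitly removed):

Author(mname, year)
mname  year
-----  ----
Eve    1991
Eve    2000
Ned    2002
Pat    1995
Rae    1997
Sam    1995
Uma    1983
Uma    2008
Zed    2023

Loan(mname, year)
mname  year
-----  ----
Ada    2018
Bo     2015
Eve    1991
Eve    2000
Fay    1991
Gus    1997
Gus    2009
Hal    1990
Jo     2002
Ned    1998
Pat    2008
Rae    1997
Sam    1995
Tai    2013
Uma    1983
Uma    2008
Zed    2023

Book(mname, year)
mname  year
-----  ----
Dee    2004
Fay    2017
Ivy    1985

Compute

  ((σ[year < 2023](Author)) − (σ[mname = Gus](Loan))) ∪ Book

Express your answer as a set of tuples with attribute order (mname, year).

{(Dee, 2004), (Eve, 1991), (Eve, 2000), (Fay, 2017), (Ivy, 1985), (Ned, 2002), (Pat, 1995), (Rae, 1997), (Sam, 1995), (Uma, 1983), (Uma, 2008)}

Selection year < 2023: {(Eve, 1991), (Eve, 2000), (Ned, 2002), (Pat, 1995), (Rae, 1997), (Sam, 1995), (Uma, 1983), (Uma, 2008)}
Selection mname = Gus: {(Gus, 1997), (Gus, 2009)}
Difference: {(Eve, 1991), (Eve, 2000), (Ned, 2002), (Pat, 1995), (Rae, 1997), (Sam, 1995), (Uma, 1983), (Uma, 2008)} with {(Gus, 1997), (Gus, 2009)} → {(Eve, 1991), (Eve, 2000), (Ned, 2002), (Pat, 1995), (Rae, 1997), (Sam, 1995), (Uma, 1983), (Uma, 2008)}
Union: {(Eve, 1991), (Eve, 2000), (Ned, 2002), (Pat, 1995), (Rae, 1997), (Sam, 1995), (Uma, 1983), (Uma, 2008)} with {(Dee, 2004), (Fay, 2017), (Ivy, 1985)} → {(Dee, 2004), (Eve, 1991), (Eve, 2000), (Fay, 2017), (Ivy, 1985), (Ned, 2002), (Pat, 1995), (Rae, 1997), (Sam, 1995), (Uma, 1983), (Uma, 2008)}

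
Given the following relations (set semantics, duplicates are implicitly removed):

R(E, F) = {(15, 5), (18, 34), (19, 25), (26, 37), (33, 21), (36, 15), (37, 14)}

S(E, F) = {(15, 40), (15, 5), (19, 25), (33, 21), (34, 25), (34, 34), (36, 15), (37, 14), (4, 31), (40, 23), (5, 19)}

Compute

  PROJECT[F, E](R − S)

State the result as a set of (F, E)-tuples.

Taking the difference: {(18, 34), (26, 37)}
Keep only column(s) F, E: {(34, 18), (37, 26)}

{(34, 18), (37, 26)}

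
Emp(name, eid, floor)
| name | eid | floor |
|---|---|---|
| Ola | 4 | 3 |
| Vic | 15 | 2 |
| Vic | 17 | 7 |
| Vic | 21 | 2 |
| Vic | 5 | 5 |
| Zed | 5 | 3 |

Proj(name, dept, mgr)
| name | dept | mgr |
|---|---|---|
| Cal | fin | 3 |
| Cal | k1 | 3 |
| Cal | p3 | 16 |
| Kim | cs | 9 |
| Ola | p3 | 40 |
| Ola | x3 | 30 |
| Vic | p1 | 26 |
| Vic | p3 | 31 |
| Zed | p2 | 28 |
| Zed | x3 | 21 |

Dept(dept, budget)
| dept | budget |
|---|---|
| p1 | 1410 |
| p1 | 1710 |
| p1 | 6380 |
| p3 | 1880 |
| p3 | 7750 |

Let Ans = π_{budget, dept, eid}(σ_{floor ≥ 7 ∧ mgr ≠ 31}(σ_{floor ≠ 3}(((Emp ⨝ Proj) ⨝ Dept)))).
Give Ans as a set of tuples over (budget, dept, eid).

{(1410, p1, 17), (1710, p1, 17), (6380, p1, 17)}

Natural join on name: {(Ola, 4, 3, p3, 40), (Ola, 4, 3, x3, 30), (Vic, 15, 2, p1, 26), (Vic, 15, 2, p3, 31), (Vic, 17, 7, p1, 26), (Vic, 17, 7, p3, 31), (Vic, 21, 2, p1, 26), (Vic, 21, 2, p3, 31), (Vic, 5, 5, p1, 26), (Vic, 5, 5, p3, 31), (Zed, 5, 3, p2, 28), (Zed, 5, 3, x3, 21)}
Natural join on dept: {(Ola, 4, 3, p3, 40, 1880), (Ola, 4, 3, p3, 40, 7750), (Vic, 15, 2, p1, 26, 1410), (Vic, 15, 2, p1, 26, 1710), (Vic, 15, 2, p1, 26, 6380), (Vic, 15, 2, p3, 31, 1880), (Vic, 15, 2, p3, 31, 7750), (Vic, 17, 7, p1, 26, 1410), (Vic, 17, 7, p1, 26, 1710), (Vic, 17, 7, p1, 26, 6380), (Vic, 17, 7, p3, 31, 1880), (Vic, 17, 7, p3, 31, 7750), (Vic, 21, 2, p1, 26, 1410), (Vic, 21, 2, p1, 26, 1710), (Vic, 21, 2, p1, 26, 6380), (Vic, 21, 2, p3, 31, 1880), (Vic, 21, 2, p3, 31, 7750), (Vic, 5, 5, p1, 26, 1410), (Vic, 5, 5, p1, 26, 1710), (Vic, 5, 5, p1, 26, 6380), (Vic, 5, 5, p3, 31, 1880), (Vic, 5, 5, p3, 31, 7750)}
Filtering on floor ≠ 3 leaves {(Vic, 15, 2, p1, 26, 1410), (Vic, 15, 2, p1, 26, 1710), (Vic, 15, 2, p1, 26, 6380), (Vic, 15, 2, p3, 31, 1880), (Vic, 15, 2, p3, 31, 7750), (Vic, 17, 7, p1, 26, 1410), (Vic, 17, 7, p1, 26, 1710), (Vic, 17, 7, p1, 26, 6380), (Vic, 17, 7, p3, 31, 1880), (Vic, 17, 7, p3, 31, 7750), (Vic, 21, 2, p1, 26, 1410), (Vic, 21, 2, p1, 26, 1710), (Vic, 21, 2, p1, 26, 6380), (Vic, 21, 2, p3, 31, 1880), (Vic, 21, 2, p3, 31, 7750), (Vic, 5, 5, p1, 26, 1410), (Vic, 5, 5, p1, 26, 1710), (Vic, 5, 5, p1, 26, 6380), (Vic, 5, 5, p3, 31, 1880), (Vic, 5, 5, p3, 31, 7750)}.
Filtering on floor ≥ 7 ∧ mgr ≠ 31 leaves {(Vic, 17, 7, p1, 26, 1410), (Vic, 17, 7, p1, 26, 1710), (Vic, 17, 7, p1, 26, 6380)}.
π[budget, dept, eid]: project onto (budget, dept, eid) → {(1410, p1, 17), (1710, p1, 17), (6380, p1, 17)}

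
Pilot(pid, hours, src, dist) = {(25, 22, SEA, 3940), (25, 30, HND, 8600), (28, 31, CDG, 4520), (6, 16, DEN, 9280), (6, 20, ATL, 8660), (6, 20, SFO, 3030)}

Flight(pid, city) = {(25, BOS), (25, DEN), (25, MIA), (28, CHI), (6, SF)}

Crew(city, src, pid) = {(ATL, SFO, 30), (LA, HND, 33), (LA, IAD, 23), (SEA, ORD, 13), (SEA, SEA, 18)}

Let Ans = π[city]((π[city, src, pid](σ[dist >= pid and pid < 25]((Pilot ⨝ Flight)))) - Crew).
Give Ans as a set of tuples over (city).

{SF}

Joining Pilot and Flight on pid yields {(25, 22, SEA, 3940, BOS), (25, 22, SEA, 3940, DEN), (25, 22, SEA, 3940, MIA), (25, 30, HND, 8600, BOS), (25, 30, HND, 8600, DEN), (25, 30, HND, 8600, MIA), (28, 31, CDG, 4520, CHI), (6, 16, DEN, 9280, SF), (6, 20, ATL, 8660, SF), (6, 20, SFO, 3030, SF)}.
Selection dist >= pid and pid < 25: {(6, 16, DEN, 9280, SF), (6, 20, ATL, 8660, SF), (6, 20, SFO, 3030, SF)}
Projecting to city, src, pid: {(SF, ATL, 6), (SF, DEN, 6), (SF, SFO, 6)}
Difference: {(SF, ATL, 6), (SF, DEN, 6), (SF, SFO, 6)} with {(ATL, SFO, 30), (LA, HND, 33), (LA, IAD, 23), (SEA, ORD, 13), (SEA, SEA, 18)} → {(SF, ATL, 6), (SF, DEN, 6), (SF, SFO, 6)}
Projecting to city (2 duplicate(s) eliminated): {SF}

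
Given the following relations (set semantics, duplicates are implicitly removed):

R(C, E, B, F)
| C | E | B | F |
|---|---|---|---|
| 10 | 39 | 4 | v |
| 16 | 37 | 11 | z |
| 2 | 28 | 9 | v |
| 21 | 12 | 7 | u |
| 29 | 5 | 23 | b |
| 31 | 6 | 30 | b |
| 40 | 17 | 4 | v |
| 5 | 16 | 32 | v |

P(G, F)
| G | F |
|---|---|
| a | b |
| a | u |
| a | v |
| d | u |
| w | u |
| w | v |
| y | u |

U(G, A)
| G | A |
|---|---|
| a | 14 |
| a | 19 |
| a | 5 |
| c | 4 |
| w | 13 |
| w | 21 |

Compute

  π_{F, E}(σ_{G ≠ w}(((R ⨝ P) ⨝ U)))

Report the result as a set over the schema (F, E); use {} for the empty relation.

Natural join on F: {(10, 39, 4, v, a), (10, 39, 4, v, w), (2, 28, 9, v, a), (2, 28, 9, v, w), (21, 12, 7, u, a), (21, 12, 7, u, d), (21, 12, 7, u, w), (21, 12, 7, u, y), (29, 5, 23, b, a), (31, 6, 30, b, a), (40, 17, 4, v, a), (40, 17, 4, v, w), (5, 16, 32, v, a), (5, 16, 32, v, w)}
Natural join on G: {(10, 39, 4, v, a, 14), (10, 39, 4, v, a, 19), (10, 39, 4, v, a, 5), (10, 39, 4, v, w, 13), (10, 39, 4, v, w, 21), (2, 28, 9, v, a, 14), (2, 28, 9, v, a, 19), (2, 28, 9, v, a, 5), (2, 28, 9, v, w, 13), (2, 28, 9, v, w, 21), (21, 12, 7, u, a, 14), (21, 12, 7, u, a, 19), (21, 12, 7, u, a, 5), (21, 12, 7, u, w, 13), (21, 12, 7, u, w, 21), (29, 5, 23, b, a, 14), (29, 5, 23, b, a, 19), (29, 5, 23, b, a, 5), (31, 6, 30, b, a, 14), (31, 6, 30, b, a, 19), (31, 6, 30, b, a, 5), (40, 17, 4, v, a, 14), (40, 17, 4, v, a, 19), (40, 17, 4, v, a, 5), (40, 17, 4, v, w, 13), (40, 17, 4, v, w, 21), (5, 16, 32, v, a, 14), (5, 16, 32, v, a, 19), (5, 16, 32, v, a, 5), (5, 16, 32, v, w, 13), (5, 16, 32, v, w, 21)}
Selection G ≠ w: {(10, 39, 4, v, a, 14), (10, 39, 4, v, a, 19), (10, 39, 4, v, a, 5), (2, 28, 9, v, a, 14), (2, 28, 9, v, a, 19), (2, 28, 9, v, a, 5), (21, 12, 7, u, a, 14), (21, 12, 7, u, a, 19), (21, 12, 7, u, a, 5), (29, 5, 23, b, a, 14), (29, 5, 23, b, a, 19), (29, 5, 23, b, a, 5), (31, 6, 30, b, a, 14), (31, 6, 30, b, a, 19), (31, 6, 30, b, a, 5), (40, 17, 4, v, a, 14), (40, 17, 4, v, a, 19), (40, 17, 4, v, a, 5), (5, 16, 32, v, a, 14), (5, 16, 32, v, a, 19), (5, 16, 32, v, a, 5)}
Keep only column(s) F, E (14 duplicate(s) eliminated): {(b, 5), (b, 6), (u, 12), (v, 16), (v, 17), (v, 28), (v, 39)}

{(b, 5), (b, 6), (u, 12), (v, 16), (v, 17), (v, 28), (v, 39)}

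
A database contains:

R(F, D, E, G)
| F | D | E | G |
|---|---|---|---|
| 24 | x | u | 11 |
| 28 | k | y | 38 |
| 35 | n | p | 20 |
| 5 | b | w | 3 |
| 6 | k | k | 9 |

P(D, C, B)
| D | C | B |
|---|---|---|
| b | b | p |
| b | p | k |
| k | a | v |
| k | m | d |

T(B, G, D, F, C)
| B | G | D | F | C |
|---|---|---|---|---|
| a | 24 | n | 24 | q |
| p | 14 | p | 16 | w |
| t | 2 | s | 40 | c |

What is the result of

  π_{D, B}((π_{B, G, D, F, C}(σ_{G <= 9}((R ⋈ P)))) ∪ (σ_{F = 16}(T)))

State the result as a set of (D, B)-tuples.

{(b, k), (b, p), (k, d), (k, v), (p, p)}

Joining R and P on D yields {(28, k, y, 38, a, v), (28, k, y, 38, m, d), (5, b, w, 3, b, p), (5, b, w, 3, p, k), (6, k, k, 9, a, v), (6, k, k, 9, m, d)}.
Apply σ_{G <= 9}; surviving tuples: {(5, b, w, 3, b, p), (5, b, w, 3, p, k), (6, k, k, 9, a, v), (6, k, k, 9, m, d)}
π[B, G, D, F, C]: project onto (B, G, D, F, C) → {(d, 9, k, 6, m), (k, 3, b, 5, p), (p, 3, b, 5, b), (v, 9, k, 6, a)}
Apply σ_{F = 16}; surviving tuples: {(p, 14, p, 16, w)}
Union: {(d, 9, k, 6, m), (k, 3, b, 5, p), (p, 3, b, 5, b), (v, 9, k, 6, a)} with {(p, 14, p, 16, w)} → {(d, 9, k, 6, m), (k, 3, b, 5, p), (p, 14, p, 16, w), (p, 3, b, 5, b), (v, 9, k, 6, a)}
π[D, B]: project onto (D, B) → {(b, k), (b, p), (k, d), (k, v), (p, p)}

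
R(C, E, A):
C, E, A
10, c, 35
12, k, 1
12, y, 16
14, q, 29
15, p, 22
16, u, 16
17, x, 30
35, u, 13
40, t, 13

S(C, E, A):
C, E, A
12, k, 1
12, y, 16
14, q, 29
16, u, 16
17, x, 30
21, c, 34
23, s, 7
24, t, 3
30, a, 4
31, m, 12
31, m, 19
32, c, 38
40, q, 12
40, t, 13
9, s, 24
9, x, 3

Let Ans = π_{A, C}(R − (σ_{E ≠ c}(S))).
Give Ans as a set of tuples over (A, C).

Filtering on E ≠ c leaves {(12, k, 1), (12, y, 16), (14, q, 29), (16, u, 16), (17, x, 30), (23, s, 7), (24, t, 3), (30, a, 4), (31, m, 12), (31, m, 19), (40, q, 12), (40, t, 13), (9, s, 24), (9, x, 3)}.
Taking the difference: {(10, c, 35), (15, p, 22), (35, u, 13)}
Projecting to A, C: {(13, 35), (22, 15), (35, 10)}

{(13, 35), (22, 15), (35, 10)}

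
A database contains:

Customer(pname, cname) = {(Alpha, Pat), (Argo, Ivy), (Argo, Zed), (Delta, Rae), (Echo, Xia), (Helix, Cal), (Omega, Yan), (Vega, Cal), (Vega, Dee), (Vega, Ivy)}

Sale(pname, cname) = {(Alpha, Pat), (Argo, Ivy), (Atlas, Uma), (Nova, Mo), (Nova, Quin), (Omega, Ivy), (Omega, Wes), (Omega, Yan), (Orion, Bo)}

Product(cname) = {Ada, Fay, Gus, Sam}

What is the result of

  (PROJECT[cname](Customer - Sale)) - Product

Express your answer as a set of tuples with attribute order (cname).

Set difference of the two operands is {(Argo, Zed), (Delta, Rae), (Echo, Xia), (Helix, Cal), (Vega, Cal), (Vega, Dee), (Vega, Ivy)}.
π_{cname} gives {Cal, Dee, Ivy, Rae, Xia, Zed} (1 duplicate(s) eliminated).
Set difference of the two operands is {Cal, Dee, Ivy, Rae, Xia, Zed}.

{Cal, Dee, Ivy, Rae, Xia, Zed}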